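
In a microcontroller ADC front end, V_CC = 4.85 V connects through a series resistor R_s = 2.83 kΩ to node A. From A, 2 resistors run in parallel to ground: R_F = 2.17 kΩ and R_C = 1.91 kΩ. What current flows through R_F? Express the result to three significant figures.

Combine the parallel branches: R_p = (1/2.17 + 1/1.91)⁻¹ = 1.016 kΩ.
Node voltage V_A = V_CC · R_p/(R_s + R_p) = 4.85 × 0.2641 = 1.281 V.
Branch current I = V_A/R_F = 1.281/2.17 = 0.5904 mA.
(Check via current divider: I_total = 1.261 mA; share G_k/ΣG = 0.4681 → same result.)

I ≈ 0.590 mA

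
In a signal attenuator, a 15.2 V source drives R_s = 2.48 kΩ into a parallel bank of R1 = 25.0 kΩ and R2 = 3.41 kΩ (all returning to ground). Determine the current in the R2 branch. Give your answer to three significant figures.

I ≈ 2.44 mA

Parallel bank: R_p = 1/(1/25.0 + 1/3.41) = 3.001 kΩ.
V_A by voltage divider: V_A = 15.2 × 3.001/(2.48 + 3.001) = 8.322 V.
Branch current I = V_A/R2 = 8.322/3.41 = 2.440 mA.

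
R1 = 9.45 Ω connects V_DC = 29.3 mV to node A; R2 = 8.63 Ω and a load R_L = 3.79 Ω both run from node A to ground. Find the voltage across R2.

R2 ‖ R_L = (8.63 × 3.79)/(8.63 + 3.79) = 2.633 Ω.
Then V_out = V_DC · R2'/(R1 + R2') = 29.3 × 2.633/12.08 = 6.386 mV.

V_out ≈ 6.39 mV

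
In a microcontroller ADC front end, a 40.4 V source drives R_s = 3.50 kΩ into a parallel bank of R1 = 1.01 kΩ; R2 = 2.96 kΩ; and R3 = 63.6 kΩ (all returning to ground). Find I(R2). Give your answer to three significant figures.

Combine the parallel branches: R_p = (1/1.01 + 1/2.96 + 1/63.6)⁻¹ = 0.7442 kΩ.
Node voltage V_A = V_in · R_p/(R_s + R_p) = 40.4 × 0.1754 = 7.084 V.
Branch current I = V_A/R2 = 7.084/2.96 = 2.393 mA.

I ≈ 2.39 mA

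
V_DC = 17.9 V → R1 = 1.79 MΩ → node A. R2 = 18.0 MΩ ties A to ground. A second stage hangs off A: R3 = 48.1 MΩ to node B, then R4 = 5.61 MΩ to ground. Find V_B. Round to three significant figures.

V_B ≈ 1.65 V

The second stage (R3 + R4 = 53.71 MΩ) loads node A in parallel with R2.
R2 ‖ (R3+R4) = 13.48 MΩ.
First divider: V_A = V_DC · 13.48/(1.79 + 13.48) = 15.80 V.
Stage 2 is unloaded, so V_B = V_A · R4/(R3+R4) = 15.80 × 5.61/53.71 = 1.651 V.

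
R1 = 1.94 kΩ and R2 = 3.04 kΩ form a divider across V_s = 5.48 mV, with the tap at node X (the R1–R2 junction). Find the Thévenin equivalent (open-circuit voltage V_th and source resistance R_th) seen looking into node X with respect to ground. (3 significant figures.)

Open-circuit (no load on X): V_th = V_s · R2/(R1 + R2) = 5.48 × 3.04/(1.940 + 3.04) = 3.345 mV.
With V_s suppressed (replaced by a short), R_th = R1 ‖ R2 = (1.940 × 3.04)/(1.940 + 3.04) = 1.184 kΩ.

V_th ≈ 3.35 mV, R_th ≈ 1.18 kΩ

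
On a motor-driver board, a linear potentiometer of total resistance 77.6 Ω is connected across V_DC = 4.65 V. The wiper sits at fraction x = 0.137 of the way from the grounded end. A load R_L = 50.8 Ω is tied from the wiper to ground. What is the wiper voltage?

Lower segment x·R_p = 10.63 Ω; upper segment (1−x)·R_p = 66.97 Ω.
(x·R_p) ‖ R_L = 8.791 Ω.
Then V_out = V_DC · 8.791/(66.97 + 8.791) = 0.5396 V.

V_out ≈ 0.540 V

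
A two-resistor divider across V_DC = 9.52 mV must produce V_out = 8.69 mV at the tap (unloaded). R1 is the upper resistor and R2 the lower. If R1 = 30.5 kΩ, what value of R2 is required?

R2 ≈ 319 kΩ

The divider ratio is R2/(R1+R2) = 8.69/9.52 = 0.9128.
So R2 = R1 · V_out/(V_DC − V_out) = 30.5 × 8.69/(9.52 − 8.69) = 30.5 × 10.47 = 319.3 kΩ.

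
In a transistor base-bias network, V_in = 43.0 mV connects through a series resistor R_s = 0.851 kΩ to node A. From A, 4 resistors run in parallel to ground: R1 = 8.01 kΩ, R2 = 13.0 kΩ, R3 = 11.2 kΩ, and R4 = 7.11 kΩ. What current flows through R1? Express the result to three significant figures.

Combine the parallel branches: R_p = (1/8.01 + 1/13.0 + 1/11.2 + 1/7.11)⁻¹ = 2.316 kΩ.
Node voltage V_A = V_in · R_p/(R_s + R_p) = 43.0 × 0.7313 = 31.45 mV.
Branch current I = V_A/R1 = 31.45/8.01 = 3.926 µA.

I ≈ 3.93 µA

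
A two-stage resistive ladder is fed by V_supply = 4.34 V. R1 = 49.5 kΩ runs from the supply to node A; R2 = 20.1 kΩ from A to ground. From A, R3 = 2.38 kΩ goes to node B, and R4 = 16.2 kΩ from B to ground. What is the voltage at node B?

V_B ≈ 0.618 V

The second stage (R3 + R4 = 18.58 kΩ) loads node A in parallel with R2.
R2 ‖ (R3+R4) = 9.655 kΩ.
First divider: V_A = V_supply · 9.655/(49.5 + 9.655) = 0.7084 V.
V_B = V_A × 0.8719 = 0.6176 V.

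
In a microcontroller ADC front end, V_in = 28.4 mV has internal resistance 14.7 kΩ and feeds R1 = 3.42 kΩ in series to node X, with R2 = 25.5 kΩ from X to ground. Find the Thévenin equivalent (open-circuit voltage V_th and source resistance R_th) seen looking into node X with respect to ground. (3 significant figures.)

V_th ≈ 16.6 mV, R_th ≈ 10.6 kΩ

R1' = 14.7 + 3.42 = 18.12 kΩ (source resistance + R1).
V_th is the unloaded tap voltage: V_in · R2/(R1'+R2) = 28.4 × 0.5846 = 16.60 mV.
Looking into X with the source shorted: R_th = R1'·R2/(R1'+R2) = 18.12 × 25.5/43.62 = 10.59 kΩ.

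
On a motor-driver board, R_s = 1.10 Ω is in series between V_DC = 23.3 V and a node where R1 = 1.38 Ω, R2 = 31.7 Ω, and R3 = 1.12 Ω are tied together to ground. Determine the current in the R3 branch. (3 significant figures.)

I ≈ 7.39 A

Combine the parallel branches: R_p = (1/1.38 + 1/31.7 + 1/1.12)⁻¹ = 0.6064 Ω.
V_A = 23.3 × 0.6064/1.706 = 8.280 V.
Branch current I = V_A/R3 = 8.280/1.12 = 7.393 A.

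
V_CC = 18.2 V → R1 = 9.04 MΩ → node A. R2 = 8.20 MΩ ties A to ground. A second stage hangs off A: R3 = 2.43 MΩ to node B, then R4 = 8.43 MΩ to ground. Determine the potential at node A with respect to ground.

V_A ≈ 6.20 V

Node A sees R2 in parallel with the series input of stage 2, R3 + R4 = 10.86 MΩ.
R2 ‖ (R3+R4) = 4.672 MΩ.
First divider: V_A = V_CC · 4.672/(9.04 + 4.672) = 6.201 V.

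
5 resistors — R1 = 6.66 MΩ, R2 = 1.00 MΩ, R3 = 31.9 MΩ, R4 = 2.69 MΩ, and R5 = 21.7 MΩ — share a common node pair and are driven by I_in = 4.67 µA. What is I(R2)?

I ≈ 2.92 µA

Total conductance ΣG = 1/6.66 + 1/1.00 + 1/31.9 + 1/2.69 + 1/21.7 = 1.599 (units of 1/MΩ).
R2 takes the fraction G_k/ΣG = 1.000/1.599 = 0.6253, so I = 4.67 × 0.6253 = 2.920 µA.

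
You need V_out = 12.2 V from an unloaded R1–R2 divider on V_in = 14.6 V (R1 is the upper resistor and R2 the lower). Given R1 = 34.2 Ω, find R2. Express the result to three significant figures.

Required fraction k = V_out/V_in = 0.8356.
Rearranging, R2 = R1·k/(1−k) = 34.2 × 5.083 = 173.8 Ω.

R2 ≈ 174 Ω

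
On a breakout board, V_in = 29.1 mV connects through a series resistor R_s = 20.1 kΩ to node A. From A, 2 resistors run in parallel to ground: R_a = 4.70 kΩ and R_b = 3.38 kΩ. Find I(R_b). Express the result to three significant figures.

Parallel bank: R_p = 1/(1/4.70 + 1/3.38) = 1.966 kΩ.
V_A = 29.1 × 1.966/22.07 = 2.593 mV.
I(R_b) = V_A / R_b = 2.593/3.38 = 0.7671 µA.
(Equivalently: I_total = 1.319 µA, then current-divider fraction G_k/ΣG = 0.5817.)

I ≈ 0.767 µA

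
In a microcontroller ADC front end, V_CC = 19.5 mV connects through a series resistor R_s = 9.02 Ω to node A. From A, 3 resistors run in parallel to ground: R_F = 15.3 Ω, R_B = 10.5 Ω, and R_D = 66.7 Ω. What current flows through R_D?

Parallel bank: R_p = 1/(1/15.3 + 1/10.5 + 1/66.7) = 5.695 Ω.
V_A = 19.5 × 5.695/14.72 = 7.547 mV.
Branch current I = V_A/R_D = 7.547/66.7 = 0.1131 mA.

I ≈ 0.113 mA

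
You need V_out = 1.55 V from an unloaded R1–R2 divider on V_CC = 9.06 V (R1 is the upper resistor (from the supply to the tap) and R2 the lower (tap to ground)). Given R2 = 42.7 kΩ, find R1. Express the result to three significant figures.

V_out/V_CC = R2/(R1+R2) = 0.1711.
Rearranging, R1 = R2·(1−k)/k = 42.7 × 4.845 = 206.9 kΩ.

R1 ≈ 207 kΩ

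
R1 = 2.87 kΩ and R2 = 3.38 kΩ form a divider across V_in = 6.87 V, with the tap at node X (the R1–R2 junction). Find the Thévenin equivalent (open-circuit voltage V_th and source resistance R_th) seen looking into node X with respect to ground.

Open-circuit (no load on X): V_th = V_in · R2/(R1 + R2) = 6.87 × 3.38/(2.870 + 3.38) = 3.715 V.
Looking into X with the source shorted: R_th = R1·R2/(R1+R2) = 2.870 × 3.38/6.250 = 1.552 kΩ.

V_th ≈ 3.72 V, R_th ≈ 1.55 kΩ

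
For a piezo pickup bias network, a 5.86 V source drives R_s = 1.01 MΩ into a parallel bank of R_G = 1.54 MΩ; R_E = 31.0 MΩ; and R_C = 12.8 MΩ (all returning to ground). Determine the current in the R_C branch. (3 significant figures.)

I ≈ 0.259 µA

Equivalent of the parallel group: R_p = 1.316 MΩ.
V_A = 5.86 × 1.316/2.326 = 3.316 V.
Branch current I = V_A/R_C = 3.316/12.8 = 0.2590 µA.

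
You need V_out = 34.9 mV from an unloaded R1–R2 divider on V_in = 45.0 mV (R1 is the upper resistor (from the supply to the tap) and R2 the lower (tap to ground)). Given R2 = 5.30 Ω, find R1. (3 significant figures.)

The divider ratio is R2/(R1+R2) = 34.9/45.0 = 0.7756.
Rearranging, R1 = R2·(1−k)/k = 5.30 × 0.2894 = 1.534 Ω.

R1 ≈ 1.53 Ω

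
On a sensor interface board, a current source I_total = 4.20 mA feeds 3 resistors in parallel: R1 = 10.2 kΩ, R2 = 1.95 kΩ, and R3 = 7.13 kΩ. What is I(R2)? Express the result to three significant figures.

ΣG = 1/10.2 + 1/1.95 + 1/7.13 = 0.7511.
By the current-divider rule, I = I_total · G_k/ΣG = 4.20 × 0.6827 = 2.868 mA.

I ≈ 2.87 mA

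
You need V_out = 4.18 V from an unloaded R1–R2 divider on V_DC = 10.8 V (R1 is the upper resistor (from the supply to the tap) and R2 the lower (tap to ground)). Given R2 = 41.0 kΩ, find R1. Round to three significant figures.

R1 ≈ 64.9 kΩ

The divider ratio is R2/(R1+R2) = 4.18/10.8 = 0.3870.
So R1 = R2 · (V_DC/V_out − 1) = 41.0 × (10.8/4.18 − 1) = 41.0 × 1.584 = 64.93 kΩ.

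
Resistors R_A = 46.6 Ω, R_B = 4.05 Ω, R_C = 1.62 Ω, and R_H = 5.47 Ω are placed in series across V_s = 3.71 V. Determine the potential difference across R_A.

Series total: ΣR = 46.6 + 4.05 + 1.62 + 5.47 = 57.74 Ω.
Voltage divider: V = V_s · (46.60 / 57.74) = 3.71 × 0.8071 = 2.994 V.

V ≈ 2.99 V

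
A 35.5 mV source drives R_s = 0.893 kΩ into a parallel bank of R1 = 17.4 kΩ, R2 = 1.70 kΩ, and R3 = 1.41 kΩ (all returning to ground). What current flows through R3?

I ≈ 11.4 µA

Parallel bank: R_p = 1/(1/17.4 + 1/1.70 + 1/1.41) = 0.7380 kΩ.
V_A = 35.5 × 0.7380/1.631 = 16.06 mV.
Branch current I = V_A/R3 = 16.06/1.41 = 11.39 µA.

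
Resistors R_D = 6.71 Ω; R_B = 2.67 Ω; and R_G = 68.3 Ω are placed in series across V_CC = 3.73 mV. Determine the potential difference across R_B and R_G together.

Total series resistance ΣR = 6.71 + 2.67 + 68.3 = 77.68 Ω.
R_{R_B..R_G} = 2.67 + 68.3 = 70.97 Ω.
By the voltage-divider rule, V = 3.73 × 70.97/77.68 = 3.408 mV.

V ≈ 3.41 mV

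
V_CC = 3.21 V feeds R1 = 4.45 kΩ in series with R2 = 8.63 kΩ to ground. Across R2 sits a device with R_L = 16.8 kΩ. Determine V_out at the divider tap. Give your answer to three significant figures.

The load sits in parallel with R2, giving an effective lower resistance R2' = R2·R_L/(R2+R_L) = 5.701 kΩ.
Voltage divider with the loaded lower leg: V_out = 3.21 × 5.701/(4.45 + 5.701) = 3.21 × 0.5616 = 1.803 V.

V_out ≈ 1.80 V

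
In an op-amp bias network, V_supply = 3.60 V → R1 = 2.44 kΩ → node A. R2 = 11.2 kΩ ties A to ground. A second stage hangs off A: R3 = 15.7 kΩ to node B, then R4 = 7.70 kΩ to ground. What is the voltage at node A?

V_A ≈ 2.72 V

The second stage (R3 + R4 = 23.40 kΩ) loads node A in parallel with R2.
R2 ‖ (R3+R4) = 7.575 kΩ.
V_A = 3.60 × 7.575/(2.44 + 7.575) = 2.723 V.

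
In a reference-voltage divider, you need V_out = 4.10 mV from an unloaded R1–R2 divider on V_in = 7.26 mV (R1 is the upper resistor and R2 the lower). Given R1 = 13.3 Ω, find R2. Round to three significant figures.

R2 ≈ 17.3 Ω

The divider ratio is R2/(R1+R2) = 4.10/7.26 = 0.5647.
So R2 = R1 · V_out/(V_in − V_out) = 13.3 × 4.10/(7.26 − 4.10) = 13.3 × 1.297 = 17.26 Ω.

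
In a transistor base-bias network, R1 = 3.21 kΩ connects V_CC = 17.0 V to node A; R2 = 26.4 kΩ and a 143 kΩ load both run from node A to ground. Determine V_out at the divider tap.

R2 ‖ R_L = (26.4 × 143)/(26.4 + 143) = 22.29 kΩ.
Now apply the divider: V_out = 17.0 × 0.8741 = 14.86 V.

V_out ≈ 14.9 V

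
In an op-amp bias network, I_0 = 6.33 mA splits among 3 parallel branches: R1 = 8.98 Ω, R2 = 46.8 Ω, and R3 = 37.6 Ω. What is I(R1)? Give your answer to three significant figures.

Total conductance ΣG = 1/8.98 + 1/46.8 + 1/37.6 = 0.1593 (units of 1/Ω).
R1 takes the fraction G_k/ΣG = 0.1114/0.1593 = 0.6990, so I = 6.33 × 0.6990 = 4.424 mA.

I ≈ 4.42 mA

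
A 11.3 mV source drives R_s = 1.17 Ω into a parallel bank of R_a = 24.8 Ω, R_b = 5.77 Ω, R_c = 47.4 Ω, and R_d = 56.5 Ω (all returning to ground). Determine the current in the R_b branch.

Equivalent of the parallel group: R_p = 3.962 Ω.
Node voltage V_A = V_in · R_p/(R_s + R_p) = 11.3 × 0.7720 = 8.724 mV.
Branch current I = V_A/R_b = 8.724/5.77 = 1.512 mA.
(Equivalently: I_total = 2.202 mA, then current-divider fraction G_k/ΣG = 0.6866.)

I ≈ 1.51 mA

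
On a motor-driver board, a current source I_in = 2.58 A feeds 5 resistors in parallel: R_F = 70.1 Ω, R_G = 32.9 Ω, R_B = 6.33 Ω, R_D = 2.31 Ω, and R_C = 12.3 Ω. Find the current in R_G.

Conductances: ΣG = 1/70.1 + 1/32.9 + 1/6.33 + 1/2.31 + 1/12.3 = 0.7168 (1/Ω).
Current divider: I(R_G) = I_in · G_k/ΣG = 2.58 × (0.03040/0.7168) = 2.58 × 0.04240 = 0.1094 A.

I ≈ 0.109 A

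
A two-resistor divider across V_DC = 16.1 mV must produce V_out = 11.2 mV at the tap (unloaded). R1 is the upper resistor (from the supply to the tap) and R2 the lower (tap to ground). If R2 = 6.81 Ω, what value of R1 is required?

R1 ≈ 2.98 Ω

V_out/V_DC = R2/(R1+R2) = 0.6957.
Rearranging, R1 = R2·(1−k)/k = 6.81 × 0.4375 = 2.979 Ω.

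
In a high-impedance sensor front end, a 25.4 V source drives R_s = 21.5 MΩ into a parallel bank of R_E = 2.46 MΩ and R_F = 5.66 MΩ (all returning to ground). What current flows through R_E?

I ≈ 0.763 µA

Parallel bank: R_p = 1/(1/2.46 + 1/5.66) = 1.715 MΩ.
V_A by voltage divider: V_A = 25.4 × 1.715/(21.5 + 1.715) = 1.876 V.
Branch current I = V_A/R_E = 1.876/2.46 = 0.7627 µA.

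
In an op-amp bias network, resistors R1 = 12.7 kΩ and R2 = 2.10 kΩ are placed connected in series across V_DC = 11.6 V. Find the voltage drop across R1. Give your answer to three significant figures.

ΣR = 12.7 + 2.10 = 14.80 kΩ.
Voltage divider: V = V_DC · (12.70 / 14.80) = 11.6 × 0.8581 = 9.954 V.

V ≈ 9.95 V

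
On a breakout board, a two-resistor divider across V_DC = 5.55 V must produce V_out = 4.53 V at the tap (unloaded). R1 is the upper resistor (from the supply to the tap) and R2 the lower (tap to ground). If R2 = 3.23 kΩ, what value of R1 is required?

Required fraction k = V_out/V_DC = 0.8162.
R1 = R2·(1/k − 1) = 3.23 × 0.2252 = 0.7273 kΩ.

R1 ≈ 0.727 kΩ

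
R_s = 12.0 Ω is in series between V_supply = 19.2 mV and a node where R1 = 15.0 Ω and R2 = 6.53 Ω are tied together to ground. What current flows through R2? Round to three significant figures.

Parallel bank: R_p = 1/(1/15.0 + 1/6.53) = 4.549 Ω.
Node voltage V_A = V_supply · R_p/(R_s + R_p) = 19.2 × 0.2749 = 5.278 mV.
Branch current I = V_A/R2 = 5.278/6.53 = 0.8083 mA.
(Equivalently: I_total = 1.160 mA, then current-divider fraction G_k/ΣG = 0.6967.)

I ≈ 0.808 mA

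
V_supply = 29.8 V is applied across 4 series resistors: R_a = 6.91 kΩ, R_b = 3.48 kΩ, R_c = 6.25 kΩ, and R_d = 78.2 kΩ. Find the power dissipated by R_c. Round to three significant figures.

The common current is I = 29.8/94.84 = 0.3142 mA.
P(R_c) = I²·R_c = (0.3142)² × 6.25 = 0.6171 mW.

P ≈ 0.617 mW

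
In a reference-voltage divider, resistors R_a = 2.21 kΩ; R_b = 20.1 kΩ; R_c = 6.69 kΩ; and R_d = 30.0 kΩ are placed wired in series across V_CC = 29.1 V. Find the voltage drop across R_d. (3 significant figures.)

V ≈ 14.8 V

ΣR = 2.21 + 20.1 + 6.69 + 30.0 = 59.00 kΩ.
V = V_CC · R/ΣR = 29.1 × 0.5085 = 14.80 V.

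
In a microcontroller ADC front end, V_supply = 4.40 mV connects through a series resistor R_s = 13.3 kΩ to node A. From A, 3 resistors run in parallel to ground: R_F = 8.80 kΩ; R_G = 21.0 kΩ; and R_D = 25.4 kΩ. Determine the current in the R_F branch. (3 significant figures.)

I ≈ 0.136 µA

Parallel bank: R_p = 1/(1/8.80 + 1/21.0 + 1/25.4) = 4.984 kΩ.
Node voltage V_A = V_supply · R_p/(R_s + R_p) = 4.40 × 0.2726 = 1.199 mV.
Branch current I = V_A/R_F = 1.199/8.80 = 0.1363 µA.
(Check via current divider: I_total = 0.2406 µA; share G_k/ΣG = 0.5664 → same result.)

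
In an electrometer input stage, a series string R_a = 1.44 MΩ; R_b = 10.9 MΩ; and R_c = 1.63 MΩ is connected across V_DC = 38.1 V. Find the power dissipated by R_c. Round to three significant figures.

P ≈ 12.1 µW

ΣR = 13.97 MΩ → I = 38.1/13.97 = 2.727 µA.
P(R_c) = I²·R_c = (2.727)² × 1.63 = 12.12 µW.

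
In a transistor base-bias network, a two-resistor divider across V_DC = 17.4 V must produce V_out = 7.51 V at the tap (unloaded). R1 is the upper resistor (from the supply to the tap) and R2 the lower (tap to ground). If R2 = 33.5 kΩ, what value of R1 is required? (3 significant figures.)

R1 ≈ 44.1 kΩ

V_out/V_DC = R2/(R1+R2) = 0.4316.
Rearranging, R1 = R2·(1−k)/k = 33.5 × 1.317 = 44.12 kΩ.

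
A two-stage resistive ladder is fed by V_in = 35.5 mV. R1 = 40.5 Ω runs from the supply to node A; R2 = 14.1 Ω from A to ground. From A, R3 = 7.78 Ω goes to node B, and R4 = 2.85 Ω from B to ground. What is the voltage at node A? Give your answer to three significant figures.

Looking into the second stage from A: R3 + R4 = 10.63 Ω appears in parallel with R2.
R2 ‖ (R3+R4) = 6.061 Ω.
V_A = 35.5 × 6.061/(40.5 + 6.061) = 4.621 mV.

V_A ≈ 4.62 mV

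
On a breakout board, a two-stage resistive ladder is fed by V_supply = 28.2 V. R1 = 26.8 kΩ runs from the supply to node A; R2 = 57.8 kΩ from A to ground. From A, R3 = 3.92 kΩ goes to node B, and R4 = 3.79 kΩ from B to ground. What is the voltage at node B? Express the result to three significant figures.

Node A sees R2 in parallel with the series input of stage 2, R3 + R4 = 7.710 kΩ.
R2 ‖ (R3+R4) = 6.803 kΩ.
So V_A = 28.2 × 0.2024 = 5.709 V.
Then the unloaded second divider: V_B = V_A × R4/(R3+R4) = 5.709 × 0.4916 = 2.806 V.

V_B ≈ 2.81 V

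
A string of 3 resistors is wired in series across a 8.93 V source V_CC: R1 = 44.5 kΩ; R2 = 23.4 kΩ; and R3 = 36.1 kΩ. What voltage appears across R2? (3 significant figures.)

Series total: ΣR = 44.5 + 23.4 + 36.1 = 104.0 kΩ.
By the voltage-divider rule, V = 8.93 × 23.40/104.0 = 2.009 V.

V ≈ 2.01 V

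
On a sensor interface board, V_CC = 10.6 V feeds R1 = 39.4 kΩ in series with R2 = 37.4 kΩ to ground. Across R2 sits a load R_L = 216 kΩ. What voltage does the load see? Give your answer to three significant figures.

V_out ≈ 4.74 V

The load sits in parallel with R2, giving an effective lower resistance R2' = R2·R_L/(R2+R_L) = 31.88 kΩ.
Voltage divider with the loaded lower leg: V_out = 10.6 × 31.88/(39.4 + 31.88) = 10.6 × 0.4473 = 4.741 V.
(Unloaded it would be 5.16 V; the load pulls it down.)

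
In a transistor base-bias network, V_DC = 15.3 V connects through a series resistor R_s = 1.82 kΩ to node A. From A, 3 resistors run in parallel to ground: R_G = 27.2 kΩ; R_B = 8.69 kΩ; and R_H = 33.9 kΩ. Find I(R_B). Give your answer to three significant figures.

Combine the parallel branches: R_p = (1/27.2 + 1/8.69 + 1/33.9)⁻¹ = 5.515 kΩ.
V_A = 15.3 × 5.515/7.335 = 11.50 V.
Branch current I = V_A/R_B = 11.50/8.69 = 1.324 mA.

I ≈ 1.32 mA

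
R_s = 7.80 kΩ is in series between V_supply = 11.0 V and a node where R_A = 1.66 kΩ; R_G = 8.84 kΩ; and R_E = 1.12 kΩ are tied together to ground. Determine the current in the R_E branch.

Equivalent of the parallel group: R_p = 0.6217 kΩ.
V_A = 11.0 × 0.6217/8.422 = 0.8121 V.
I(R_E) = V_A / R_E = 0.8121/1.12 = 0.7251 mA.

I ≈ 0.725 mA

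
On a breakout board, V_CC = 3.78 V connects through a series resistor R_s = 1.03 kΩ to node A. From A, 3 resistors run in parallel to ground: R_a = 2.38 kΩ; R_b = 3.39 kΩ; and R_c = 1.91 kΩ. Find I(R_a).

I ≈ 0.698 mA

Equivalent of the parallel group: R_p = 0.8073 kΩ.
V_A = 3.78 × 0.8073/1.837 = 1.661 V.
Branch current I = V_A/R_a = 1.661/2.38 = 0.6979 mA.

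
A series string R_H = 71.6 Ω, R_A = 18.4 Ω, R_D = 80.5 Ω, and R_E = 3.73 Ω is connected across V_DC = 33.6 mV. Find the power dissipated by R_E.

P ≈ 0.139 µW

The common current is I = 33.6/174.2 = 0.1928 mA.
V(R_E) = I·R = 0.7193 mV; P = V·I = 0.7193 × 0.1928 = 0.1387 µW.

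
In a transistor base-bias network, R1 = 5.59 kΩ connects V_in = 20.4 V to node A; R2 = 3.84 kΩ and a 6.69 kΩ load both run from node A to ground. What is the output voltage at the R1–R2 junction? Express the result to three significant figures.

First combine the lower leg with the load: R2 ‖ R_L = 2.440 kΩ.
Then V_out = V_in · R2'/(R1 + R2') = 20.4 × 2.440/8.030 = 6.198 V.

V_out ≈ 6.20 V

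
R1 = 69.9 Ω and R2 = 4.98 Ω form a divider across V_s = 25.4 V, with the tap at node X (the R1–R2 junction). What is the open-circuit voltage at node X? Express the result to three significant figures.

With X open, the divider is unloaded: V_th = 25.4 × 4.98/74.88 = 1.689 V.

V_th ≈ 1.69 V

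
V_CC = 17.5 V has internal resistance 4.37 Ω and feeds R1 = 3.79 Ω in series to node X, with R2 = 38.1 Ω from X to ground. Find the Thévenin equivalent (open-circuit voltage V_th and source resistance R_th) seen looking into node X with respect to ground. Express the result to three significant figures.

V_th ≈ 14.4 V, R_th ≈ 6.72 Ω

R1' = 4.37 + 3.79 = 8.160 Ω (source resistance + R1).
With X open, the divider is unloaded: V_th = 17.5 × 38.1/46.26 = 14.41 V.
Zeroing V_CC shorts the top of R1' to ground, so R_th = R1' ‖ R2 = 6.721 Ω.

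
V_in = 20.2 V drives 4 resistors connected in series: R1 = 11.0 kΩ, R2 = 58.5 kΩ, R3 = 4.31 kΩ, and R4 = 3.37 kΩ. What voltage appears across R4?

V ≈ 0.882 V

Series total: ΣR = 11.0 + 58.5 + 4.31 + 3.37 = 77.18 kΩ.
By the voltage-divider rule, V = 20.2 × 3.370/77.18 = 0.8820 V.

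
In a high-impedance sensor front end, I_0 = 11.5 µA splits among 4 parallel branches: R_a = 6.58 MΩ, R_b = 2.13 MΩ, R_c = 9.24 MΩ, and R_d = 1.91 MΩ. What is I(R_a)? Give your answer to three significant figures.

Total conductance ΣG = 1/6.58 + 1/2.13 + 1/9.24 + 1/1.91 = 1.253 (units of 1/MΩ).
Current divider: I(R_a) = I_0 · G_k/ΣG = 11.5 × (0.1520/1.253) = 11.5 × 0.1213 = 1.395 µA.

I ≈ 1.39 µA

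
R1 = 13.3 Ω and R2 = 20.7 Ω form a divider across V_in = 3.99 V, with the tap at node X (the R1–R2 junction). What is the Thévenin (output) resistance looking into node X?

R_th ≈ 8.10 Ω

Zeroing V_in shorts the top of R1 to ground, so R_th = R1 ‖ R2 = 8.097 Ω.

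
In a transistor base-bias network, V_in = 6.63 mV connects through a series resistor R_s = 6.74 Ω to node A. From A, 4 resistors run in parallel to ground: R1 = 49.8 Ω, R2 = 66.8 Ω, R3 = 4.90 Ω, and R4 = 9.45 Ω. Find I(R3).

I ≈ 0.407 mA

Parallel bank: R_p = 1/(1/49.8 + 1/66.8 + 1/4.90 + 1/9.45) = 2.899 Ω.
V_A = 6.63 × 2.899/9.639 = 1.994 mV.
Branch current I = V_A/R3 = 1.994/4.90 = 0.4069 mA.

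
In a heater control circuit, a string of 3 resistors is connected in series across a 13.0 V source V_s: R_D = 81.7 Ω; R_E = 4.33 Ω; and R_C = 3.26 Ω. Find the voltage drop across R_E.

V ≈ 0.630 V

Total series resistance ΣR = 81.7 + 4.33 + 3.26 = 89.29 Ω.
Voltage divider: V = V_s · (4.330 / 89.29) = 13.0 × 0.04849 = 0.6304 V.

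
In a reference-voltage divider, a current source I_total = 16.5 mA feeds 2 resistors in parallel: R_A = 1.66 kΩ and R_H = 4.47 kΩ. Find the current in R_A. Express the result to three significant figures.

I ≈ 12.0 mA

With just two branches, the current splits inversely with resistance.
So I = 16.5 × 4.47/6.130 = 12.03 mA.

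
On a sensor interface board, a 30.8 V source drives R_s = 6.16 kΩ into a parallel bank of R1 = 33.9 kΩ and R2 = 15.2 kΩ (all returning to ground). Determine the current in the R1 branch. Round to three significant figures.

Combine the parallel branches: R_p = (1/33.9 + 1/15.2)⁻¹ = 10.49 kΩ.
Node voltage V_A = V_supply · R_p/(R_s + R_p) = 30.8 × 0.6301 = 19.41 V.
Branch current I = V_A/R1 = 19.41/33.9 = 0.5725 mA.
(Equivalently: I_total = 1.849 mA, then current-divider fraction G_k/ΣG = 0.3096.)

I ≈ 0.573 mA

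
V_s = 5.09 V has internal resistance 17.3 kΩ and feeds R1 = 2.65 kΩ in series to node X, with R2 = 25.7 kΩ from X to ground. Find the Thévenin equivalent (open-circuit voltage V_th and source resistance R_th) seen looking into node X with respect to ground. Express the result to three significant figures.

V_th ≈ 2.87 V, R_th ≈ 11.2 kΩ

R1' = 17.3 + 2.65 = 19.95 kΩ (source resistance + R1).
With X open, the divider is unloaded: V_th = 5.09 × 25.7/45.65 = 2.866 V.
Zeroing V_s shorts the top of R1' to ground, so R_th = R1' ‖ R2 = 11.23 kΩ.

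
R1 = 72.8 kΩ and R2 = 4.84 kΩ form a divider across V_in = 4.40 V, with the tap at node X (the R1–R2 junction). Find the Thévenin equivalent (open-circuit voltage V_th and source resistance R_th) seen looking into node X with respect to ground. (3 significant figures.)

Open-circuit (no load on X): V_th = V_in · R2/(R1 + R2) = 4.40 × 4.84/(72.80 + 4.84) = 0.2743 V.
With V_in suppressed (replaced by a short), R_th = R1 ‖ R2 = (72.80 × 4.84)/(72.80 + 4.84) = 4.538 kΩ.

V_th ≈ 0.274 V, R_th ≈ 4.54 kΩ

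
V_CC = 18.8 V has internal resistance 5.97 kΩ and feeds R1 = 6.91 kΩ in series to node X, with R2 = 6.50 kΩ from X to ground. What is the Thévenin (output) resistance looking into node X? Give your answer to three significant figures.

R1' = 5.97 + 6.91 = 12.88 kΩ (source resistance + R1).
Zeroing V_CC shorts the top of R1' to ground, so R_th = R1' ‖ R2 = 4.320 kΩ.

R_th ≈ 4.32 kΩ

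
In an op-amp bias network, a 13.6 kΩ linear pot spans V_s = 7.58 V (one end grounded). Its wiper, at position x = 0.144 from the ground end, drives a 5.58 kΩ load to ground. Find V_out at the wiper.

V_out ≈ 0.839 V

The pot divides into 11.64 kΩ above the wiper and 1.958 kΩ below.
Lower segment in parallel with the load: 1.958 ‖ 5.58 = 1.450 kΩ.
V_out = 7.58 × 1.450/(11.64 + 1.450) = 0.8394 V.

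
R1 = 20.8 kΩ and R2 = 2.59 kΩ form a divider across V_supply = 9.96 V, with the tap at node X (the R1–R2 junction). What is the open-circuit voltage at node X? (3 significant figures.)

V_th is the unloaded tap voltage: V_supply · R2/(R1+R2) = 9.96 × 0.1107 = 1.103 V.

V_th ≈ 1.10 V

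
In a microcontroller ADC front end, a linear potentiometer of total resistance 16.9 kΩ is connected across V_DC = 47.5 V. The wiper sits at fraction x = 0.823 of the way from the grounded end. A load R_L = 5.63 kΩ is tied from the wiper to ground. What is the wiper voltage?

Split the track: R_lower = x·R_p = 13.91 kΩ, R_upper = (1−x)·R_p = 2.991 kΩ.
Lower segment in parallel with the load: 13.91 ‖ 5.63 = 4.008 kΩ.
Loaded-divider output: V_out = 47.5 × 0.5726 = 27.20 V.

V_out ≈ 27.2 V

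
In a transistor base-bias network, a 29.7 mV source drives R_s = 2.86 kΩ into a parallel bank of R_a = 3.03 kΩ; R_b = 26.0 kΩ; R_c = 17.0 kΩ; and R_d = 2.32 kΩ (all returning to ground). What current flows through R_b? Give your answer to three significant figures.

I ≈ 0.331 µA

Parallel bank: R_p = 1/(1/3.03 + 1/26.0 + 1/17.0 + 1/2.32) = 1.165 kΩ.
V_A = 29.7 × 1.165/4.025 = 8.597 mV.
I(R_b) = V_A / R_b = 8.597/26.0 = 0.3306 µA.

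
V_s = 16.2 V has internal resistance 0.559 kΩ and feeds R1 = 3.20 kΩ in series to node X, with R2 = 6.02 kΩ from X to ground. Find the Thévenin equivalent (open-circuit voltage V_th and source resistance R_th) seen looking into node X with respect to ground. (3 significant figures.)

V_th ≈ 9.97 V, R_th ≈ 2.31 kΩ

R1' = 0.559 + 3.20 = 3.759 kΩ (source resistance + R1).
Open-circuit (no load on X): V_th = V_s · R2/(R1' + R2) = 16.2 × 6.02/(3.759 + 6.02) = 9.973 V.
With V_s suppressed (replaced by a short), R_th = R1' ‖ R2 = (3.759 × 6.02)/(3.759 + 6.02) = 2.314 kΩ.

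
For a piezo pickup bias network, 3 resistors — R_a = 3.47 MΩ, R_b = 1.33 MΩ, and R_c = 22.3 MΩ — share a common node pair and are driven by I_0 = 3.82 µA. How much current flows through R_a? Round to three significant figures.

I ≈ 1.01 µA

Total conductance ΣG = 1/3.47 + 1/1.33 + 1/22.3 = 1.085 (units of 1/MΩ).
By the current-divider rule, I = I_0 · G_k/ΣG = 3.82 × 0.2656 = 1.015 µA.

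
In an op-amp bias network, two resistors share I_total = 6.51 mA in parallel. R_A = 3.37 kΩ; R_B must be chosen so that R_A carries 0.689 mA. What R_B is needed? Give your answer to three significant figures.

R_B ≈ 0.399 kΩ

The fraction through R_A equals R_B/(R_A+R_B).
0.689/6.51 = R_B/(R_A + R_B) → R_B = R_A · (0.1058)/(1 − 0.1058) = 3.37 × 0.1184 = 0.3989 kΩ.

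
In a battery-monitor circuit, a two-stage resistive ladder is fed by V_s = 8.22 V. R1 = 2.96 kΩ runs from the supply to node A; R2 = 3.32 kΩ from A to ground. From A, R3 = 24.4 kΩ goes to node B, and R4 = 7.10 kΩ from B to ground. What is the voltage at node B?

Node A sees R2 in parallel with the series input of stage 2, R3 + R4 = 31.50 kΩ.
Effective lower resistance at A: R2 ‖ 31.50 = 3.003 kΩ.
First divider: V_A = V_s · 3.003/(2.96 + 3.003) = 4.140 V.
Stage 2 is unloaded, so V_B = V_A · R4/(R3+R4) = 4.140 × 7.10/31.50 = 0.9331 V.

V_B ≈ 0.933 V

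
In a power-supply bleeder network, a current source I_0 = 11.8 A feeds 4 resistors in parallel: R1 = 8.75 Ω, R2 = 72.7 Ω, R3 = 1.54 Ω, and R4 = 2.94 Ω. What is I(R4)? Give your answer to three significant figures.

ΣG = 1/8.75 + 1/72.7 + 1/1.54 + 1/2.94 = 1.118.
Current divider: I(R4) = I_0 · G_k/ΣG = 11.8 × (0.3401/1.118) = 11.8 × 0.3044 = 3.592 A.

I ≈ 3.59 A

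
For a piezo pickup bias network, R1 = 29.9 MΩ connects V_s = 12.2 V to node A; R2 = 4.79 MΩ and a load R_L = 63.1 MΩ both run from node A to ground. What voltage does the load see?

V_out ≈ 1.58 V

The load sits in parallel with R2, giving an effective lower resistance R2' = R2·R_L/(R2+R_L) = 4.452 MΩ.
Then V_out = V_s · R2'/(R1 + R2') = 12.2 × 4.452/34.35 = 1.581 V.
(Unloaded it would be 1.68 V; the load pulls it down.)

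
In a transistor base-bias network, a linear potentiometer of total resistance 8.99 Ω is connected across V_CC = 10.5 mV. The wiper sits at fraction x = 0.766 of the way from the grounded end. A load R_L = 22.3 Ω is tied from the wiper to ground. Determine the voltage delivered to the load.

The pot divides into 2.104 Ω above the wiper and 6.886 Ω below.
R_L loads the lower segment: effective lower R = 5.262 Ω.
Loaded-divider output: V_out = 10.5 × 0.7144 = 7.501 mV.
(Unloaded: V_out = x·V_CC = 8.04 mV.)

V_out ≈ 7.50 mV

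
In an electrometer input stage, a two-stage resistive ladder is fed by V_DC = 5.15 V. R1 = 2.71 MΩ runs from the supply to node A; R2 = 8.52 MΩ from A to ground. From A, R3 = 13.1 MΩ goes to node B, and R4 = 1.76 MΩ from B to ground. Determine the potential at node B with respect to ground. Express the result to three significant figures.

Looking into the second stage from A: R3 + R4 = 14.86 MΩ appears in parallel with R2.
R2 ‖ (R3+R4) = 5.415 MΩ.
First divider: V_A = V_DC · 5.415/(2.71 + 5.415) = 3.432 V.
Stage 2 is unloaded, so V_B = V_A · R4/(R3+R4) = 3.432 × 1.76/14.86 = 0.4065 V.

V_B ≈ 0.407 V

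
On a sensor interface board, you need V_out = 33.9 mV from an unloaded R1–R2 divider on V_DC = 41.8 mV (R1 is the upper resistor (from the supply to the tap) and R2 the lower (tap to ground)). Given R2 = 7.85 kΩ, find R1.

R1 ≈ 1.83 kΩ

The divider ratio is R2/(R1+R2) = 33.9/41.8 = 0.8110.
So R1 = R2 · (V_DC/V_out − 1) = 7.85 × (41.8/33.9 − 1) = 7.85 × 0.2330 = 1.829 kΩ.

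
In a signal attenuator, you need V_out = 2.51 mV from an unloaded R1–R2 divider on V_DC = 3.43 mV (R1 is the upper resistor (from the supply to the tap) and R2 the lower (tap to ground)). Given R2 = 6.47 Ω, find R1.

R1 ≈ 2.37 Ω

V_out/V_DC = R2/(R1+R2) = 0.7318.
R1 = R2·(1/k − 1) = 6.47 × 0.3665 = 2.371 Ω.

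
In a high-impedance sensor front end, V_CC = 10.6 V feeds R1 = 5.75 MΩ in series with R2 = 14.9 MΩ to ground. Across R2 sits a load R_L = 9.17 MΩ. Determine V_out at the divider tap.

V_out ≈ 5.27 V

First combine the lower leg with the load: R2 ‖ R_L = 5.676 MΩ.
Voltage divider with the loaded lower leg: V_out = 10.6 × 5.676/(5.75 + 5.676) = 10.6 × 0.4968 = 5.266 V.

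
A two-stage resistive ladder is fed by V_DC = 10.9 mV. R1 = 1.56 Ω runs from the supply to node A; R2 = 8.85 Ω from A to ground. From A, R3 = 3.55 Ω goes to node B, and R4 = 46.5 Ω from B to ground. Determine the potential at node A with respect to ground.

V_A ≈ 9.03 mV

Looking into the second stage from A: R3 + R4 = 50.05 Ω appears in parallel with R2.
Effective lower resistance at A: R2 ‖ 50.05 = 7.520 Ω.
V_A = 10.9 × 7.520/(1.56 + 7.520) = 9.027 mV.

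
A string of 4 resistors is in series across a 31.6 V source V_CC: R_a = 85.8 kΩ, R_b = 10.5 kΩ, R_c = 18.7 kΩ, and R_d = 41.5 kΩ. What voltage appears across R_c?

Series total: ΣR = 85.8 + 10.5 + 18.7 + 41.5 = 156.5 kΩ.
Voltage divider: V = V_CC · (18.70 / 156.5) = 31.6 × 0.1195 = 3.776 V.

V ≈ 3.78 V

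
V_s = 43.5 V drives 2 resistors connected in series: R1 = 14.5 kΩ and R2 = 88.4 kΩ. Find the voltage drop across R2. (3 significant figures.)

V ≈ 37.4 V

Series total: ΣR = 14.5 + 88.4 = 102.9 kΩ.
V = V_s · R/ΣR = 43.5 × 0.8591 = 37.37 V.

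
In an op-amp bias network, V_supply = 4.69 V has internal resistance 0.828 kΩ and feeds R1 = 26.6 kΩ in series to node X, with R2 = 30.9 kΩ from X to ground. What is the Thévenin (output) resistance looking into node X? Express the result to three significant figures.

R1' = 0.828 + 26.6 = 27.43 kΩ (source resistance + R1).
Zeroing V_supply shorts the top of R1' to ground, so R_th = R1' ‖ R2 = 14.53 kΩ.

R_th ≈ 14.5 kΩ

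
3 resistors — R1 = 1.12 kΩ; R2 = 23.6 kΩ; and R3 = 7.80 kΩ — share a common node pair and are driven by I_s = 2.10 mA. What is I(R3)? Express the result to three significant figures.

I ≈ 0.253 mA

ΣG = 1/1.12 + 1/23.6 + 1/7.80 = 1.063.
By the current-divider rule, I = I_s · G_k/ΣG = 2.10 × 0.1206 = 0.2532 mA.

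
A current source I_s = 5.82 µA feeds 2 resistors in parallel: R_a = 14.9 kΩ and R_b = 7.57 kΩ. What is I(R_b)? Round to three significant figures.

For two parallel branches, I_k = I_s · (other R)/(sum of R).
So I = 5.82 × 14.9/22.47 = 3.859 µA.

I ≈ 3.86 µA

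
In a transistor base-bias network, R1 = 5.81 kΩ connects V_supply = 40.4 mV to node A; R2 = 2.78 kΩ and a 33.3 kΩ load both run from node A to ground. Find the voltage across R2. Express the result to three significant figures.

V_out ≈ 12.4 mV

First combine the lower leg with the load: R2 ‖ R_L = 2.566 kΩ.
Then V_out = V_supply · R2'/(R1 + R2') = 40.4 × 2.566/8.376 = 12.38 mV.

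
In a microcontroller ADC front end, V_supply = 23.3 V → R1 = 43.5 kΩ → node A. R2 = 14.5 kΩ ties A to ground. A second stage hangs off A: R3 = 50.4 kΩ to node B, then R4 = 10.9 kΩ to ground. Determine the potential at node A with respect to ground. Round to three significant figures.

V_A ≈ 4.95 V

Looking into the second stage from A: R3 + R4 = 61.30 kΩ appears in parallel with R2.
R2 ‖ (R3+R4) = 11.73 kΩ.
So V_A = 23.3 × 0.2123 = 4.947 V.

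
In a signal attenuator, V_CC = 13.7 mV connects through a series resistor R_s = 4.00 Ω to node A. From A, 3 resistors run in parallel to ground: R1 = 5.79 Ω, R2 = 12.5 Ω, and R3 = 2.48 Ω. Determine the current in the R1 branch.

Parallel bank: R_p = 1/(1/5.79 + 1/12.5 + 1/2.48) = 1.525 Ω.
V_A = 13.7 × 1.525/5.525 = 3.781 mV.
Branch current I = V_A/R1 = 3.781/5.79 = 0.6530 mA.
(Equivalently: I_total = 2.480 mA, then current-divider fraction G_k/ΣG = 0.2633.)

I ≈ 0.653 mA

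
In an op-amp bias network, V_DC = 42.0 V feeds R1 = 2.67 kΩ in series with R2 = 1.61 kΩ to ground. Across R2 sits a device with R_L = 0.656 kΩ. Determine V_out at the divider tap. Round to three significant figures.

First combine the lower leg with the load: R2 ‖ R_L = 0.4661 kΩ.
Then V_out = V_DC · R2'/(R1 + R2') = 42.0 × 0.4661/3.136 = 6.242 V.

V_out ≈ 6.24 V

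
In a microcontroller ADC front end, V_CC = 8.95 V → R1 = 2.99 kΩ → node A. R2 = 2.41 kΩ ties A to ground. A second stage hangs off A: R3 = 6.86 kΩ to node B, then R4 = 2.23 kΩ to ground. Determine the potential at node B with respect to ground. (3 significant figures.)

V_B ≈ 0.854 V

The second stage (R3 + R4 = 9.090 kΩ) loads node A in parallel with R2.
R2 ‖ (R3+R4) = 1.905 kΩ.
First divider: V_A = V_CC · 1.905/(2.99 + 1.905) = 3.483 V.
Then the unloaded second divider: V_B = V_A × R4/(R3+R4) = 3.483 × 0.2453 = 0.8545 V.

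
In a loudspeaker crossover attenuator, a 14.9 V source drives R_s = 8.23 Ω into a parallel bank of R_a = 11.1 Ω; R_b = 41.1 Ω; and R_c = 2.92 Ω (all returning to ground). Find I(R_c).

Parallel bank: R_p = 1/(1/11.1 + 1/41.1 + 1/2.92) = 2.189 Ω.
V_A = 14.9 × 2.189/10.42 = 3.130 V.
Branch current I = V_A/R_c = 3.130/2.92 = 1.072 A.

I ≈ 1.07 A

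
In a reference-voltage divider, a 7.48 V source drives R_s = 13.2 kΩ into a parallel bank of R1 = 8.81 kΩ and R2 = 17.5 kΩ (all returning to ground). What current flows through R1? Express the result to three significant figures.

I ≈ 0.261 mA

Parallel bank: R_p = 1/(1/8.81 + 1/17.5) = 5.860 kΩ.
Node voltage V_A = V_DC · R_p/(R_s + R_p) = 7.48 × 0.3074 = 2.300 V.
I(R1) = V_A / R1 = 2.300/8.81 = 0.2610 mA.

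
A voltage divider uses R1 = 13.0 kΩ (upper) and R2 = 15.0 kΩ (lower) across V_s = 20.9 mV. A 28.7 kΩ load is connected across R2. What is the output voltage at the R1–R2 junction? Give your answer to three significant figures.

First combine the lower leg with the load: R2 ‖ R_L = 9.851 kΩ.
Now apply the divider: V_out = 20.9 × 0.4311 = 9.010 mV.
(Unloaded it would be 11.2 mV; the load pulls it down.)

V_out ≈ 9.01 mV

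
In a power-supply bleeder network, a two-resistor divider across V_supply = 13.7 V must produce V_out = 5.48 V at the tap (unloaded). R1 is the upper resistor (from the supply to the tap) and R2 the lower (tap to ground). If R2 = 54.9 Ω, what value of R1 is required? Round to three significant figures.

V_out/V_supply = R2/(R1+R2) = 0.4000.
Rearranging, R1 = R2·(1−k)/k = 54.9 × 1.500 = 82.35 Ω.

R1 ≈ 82.3 Ω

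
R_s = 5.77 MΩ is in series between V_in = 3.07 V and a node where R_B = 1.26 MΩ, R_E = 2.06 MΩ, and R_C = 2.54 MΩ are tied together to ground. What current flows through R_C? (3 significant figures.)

I ≈ 0.113 µA

Equivalent of the parallel group: R_p = 0.5978 MΩ.
V_A = 3.07 × 0.5978/6.368 = 0.2882 V.
I(R_C) = V_A / R_C = 0.2882/2.54 = 0.1135 µA.
(Check via current divider: I_total = 0.4821 µA; share G_k/ΣG = 0.2354 → same result.)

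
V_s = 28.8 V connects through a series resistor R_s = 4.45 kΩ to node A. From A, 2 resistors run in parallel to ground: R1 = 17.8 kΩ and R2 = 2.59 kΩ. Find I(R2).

I ≈ 3.75 mA

Combine the parallel branches: R_p = (1/17.8 + 1/2.59)⁻¹ = 2.261 kΩ.
V_A by voltage divider: V_A = 28.8 × 2.261/(4.45 + 2.261) = 9.703 V.
I(R2) = V_A / R2 = 9.703/2.59 = 3.746 mA.
(Check via current divider: I_total = 4.291 mA; share G_k/ΣG = 0.8730 → same result.)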